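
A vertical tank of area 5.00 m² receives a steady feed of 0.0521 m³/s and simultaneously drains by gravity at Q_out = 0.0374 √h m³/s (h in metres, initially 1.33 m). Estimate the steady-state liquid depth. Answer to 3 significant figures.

Unsteady balance on liquid volume: A dh/dt = Q_in − 0.0374 √h. At steady state dh/dt = 0:
Q_in = 0.0374 √h_ss ⇒ √h_ss = 0.0521/0.0374 = 1.3930.
h_ss = 1.3930² = 1.9406 m. (Since h₀ = 1.33 m < h_ss, the level will rise toward this value.)

1.94 m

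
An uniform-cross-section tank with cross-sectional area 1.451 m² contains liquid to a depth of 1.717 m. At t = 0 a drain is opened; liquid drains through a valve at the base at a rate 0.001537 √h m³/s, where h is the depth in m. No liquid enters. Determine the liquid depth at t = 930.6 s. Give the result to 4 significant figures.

0.6682 m

A dh/dt = −Q_out = −0.001537 √h.
Separate and integrate: 2(√h − √h₀) = −(0.001537/A) t.
√h = √1.717 − 0.001537·930.6/(2·1.451) = 1.31034 − 0.492878 = 0.817465.
h = 0.817465² = 0.668250 m.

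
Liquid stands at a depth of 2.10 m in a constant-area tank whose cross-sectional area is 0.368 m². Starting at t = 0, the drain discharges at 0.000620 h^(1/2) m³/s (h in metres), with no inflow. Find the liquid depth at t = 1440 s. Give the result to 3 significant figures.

Mass balance (ρ constant): A dh/dt = −0.000620 √h.
This is separable: 2 d(√h)/dt = −0.000620/A, so √h = √h₀ − (0.000620/(2A)) t.
√h = √2.10 − 0.000620·1440/(2·0.368) = 1.4491 − 1.2130 = 0.23609.
h = 0.23609² = 0.055740 m.

0.0557 m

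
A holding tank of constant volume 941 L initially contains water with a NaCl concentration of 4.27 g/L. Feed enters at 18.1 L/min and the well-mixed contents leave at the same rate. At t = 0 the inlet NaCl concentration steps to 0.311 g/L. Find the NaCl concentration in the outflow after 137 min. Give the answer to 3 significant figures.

Transient balance on the dissolved component: V dC/dt = Q(C_in − C).
Time constant τ = V/Q = 941/18.1 = 51.989 min.
This is linear first-order; C(t) = C_in + (C₀ − C_in) e^(−t/τ).
C(137) = 0.311 + (4.27 − 0.311)·e^(−137/51.989) = 0.311 + (3.9590)·0.071706 = 0.59489 g/L.

0.595 g/L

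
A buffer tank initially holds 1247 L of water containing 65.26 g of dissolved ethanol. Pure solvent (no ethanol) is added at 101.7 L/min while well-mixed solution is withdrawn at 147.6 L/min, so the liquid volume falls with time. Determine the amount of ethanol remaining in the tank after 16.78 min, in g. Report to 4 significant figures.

Total volume: dV/dt = Q_in − Q_out = -45.9000 L/min, so V(t) = 1247 − 45.9000 t and V(16.78) = 476.798 L.
No ethanol enters, so dm/dt = −Q_out · (m/V).
dm/m = −Q_out dt/(V₀ − 45.9000 t); integrating gives ln(m/m₀) = −(Q_out/(Q_in−Q_out)) ln(V/V₀).
m = m₀ (V₀/V)^(Q_out/(Q_in−Q_out)) = 65.26 × (1247/476.798)^(-3.21569) = 2.96480 g.

2.965 g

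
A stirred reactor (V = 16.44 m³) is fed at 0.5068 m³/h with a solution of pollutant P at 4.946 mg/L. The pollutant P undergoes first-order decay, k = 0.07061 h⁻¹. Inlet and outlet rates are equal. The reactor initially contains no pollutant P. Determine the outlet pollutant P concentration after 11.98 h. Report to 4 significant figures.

1.057 mg/L

V dC/dt = Q(C_in − C) − k V C.
This is linear with rate a = Q/V + k = 0.101437 h⁻¹.
C_ss = Q C_in/(Q + kV) = 1.50311 mg/L; C(t) = C_ss + (C₀ − C_ss) e^(−a t).
C(11.98) = 1.50311 + (-1.50311)·e^(−0.101437·11.98) = 1.50311 + (-1.50311)·0.296645 = 1.05722 mg/L.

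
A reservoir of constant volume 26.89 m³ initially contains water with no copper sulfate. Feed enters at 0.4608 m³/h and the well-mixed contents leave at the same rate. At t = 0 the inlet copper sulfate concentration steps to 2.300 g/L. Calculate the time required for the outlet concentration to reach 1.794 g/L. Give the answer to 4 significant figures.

88.36 h

Unsteady species balance (constant V, well mixed): V dC/dt = Q(C_in − C), so τ = V/Q = 58.3550 h.
C(t) = C_in + (C₀ − C_in) e^(−t/τ). Set C = 1.794 and solve for t:
e^(−t/τ) = (C − C_in)/(C₀ − C_in) = (1.794 − 2.300)/(0 − 2.300) = 0.220000
t = −τ ln(…) = 58.3550 × 1.51413 = 88.3570 h.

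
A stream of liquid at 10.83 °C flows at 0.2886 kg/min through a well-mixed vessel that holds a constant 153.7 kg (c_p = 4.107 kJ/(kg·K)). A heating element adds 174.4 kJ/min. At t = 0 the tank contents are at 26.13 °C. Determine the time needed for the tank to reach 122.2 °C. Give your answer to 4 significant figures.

Energy balance: M c_p dT/dt = ṁ c_p (T_in − T) + 174.4.
τ = M/ṁ = 532.571 min; T_ss = T_in + Q̇/(ṁ c_p) = 157.968 °C.
T(t) = T_ss + (T₀ − T_ss) e^(−t/τ). Set T = 122.2:
e^(−t/τ) = (122.2 − 157.968)/(26.13 − 157.968) = 0.271304
t = −532.571 · ln(0.271304) = 694.747 min.

694.7 min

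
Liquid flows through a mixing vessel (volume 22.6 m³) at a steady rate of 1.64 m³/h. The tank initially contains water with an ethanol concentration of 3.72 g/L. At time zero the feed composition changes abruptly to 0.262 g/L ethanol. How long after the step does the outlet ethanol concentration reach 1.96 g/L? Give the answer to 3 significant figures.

9.80 h

Unsteady species balance (constant V, well mixed): V dC/dt = Q(C_in − C), so τ = V/Q = 13.780 h.
C(t) = C_in + (C₀ − C_in) e^(−t/τ). Set C = 1.96 and solve for t:
e^(−t/τ) = (C − C_in)/(C₀ − C_in) = (1.96 − 0.262)/(3.72 − 0.262) = 0.49104
t = −τ ln(…) = 13.780 × 0.71124 = 9.8012 h.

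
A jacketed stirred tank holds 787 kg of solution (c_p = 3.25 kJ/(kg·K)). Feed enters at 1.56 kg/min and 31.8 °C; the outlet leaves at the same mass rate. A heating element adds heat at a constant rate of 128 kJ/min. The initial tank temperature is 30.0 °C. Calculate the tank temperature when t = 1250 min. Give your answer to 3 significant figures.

M c_p dT/dt = ṁ c_p (T_in − T) + Q̇.
Rearrange: dT/dt = (T_ss − T)/τ with τ = M/ṁ = 504.49 min and T_ss = T_in + Q̇/(ṁ c_p) = 57.047 °C.
Integrating: T(t) = T_ss + (T₀ − T_ss) e^(−t/τ).
T(1250) = 57.047 + (-27.047)·e^(−1250/504.49) = 57.047 + (-27.047)·0.083931 = 54.777 °C.

54.8 °C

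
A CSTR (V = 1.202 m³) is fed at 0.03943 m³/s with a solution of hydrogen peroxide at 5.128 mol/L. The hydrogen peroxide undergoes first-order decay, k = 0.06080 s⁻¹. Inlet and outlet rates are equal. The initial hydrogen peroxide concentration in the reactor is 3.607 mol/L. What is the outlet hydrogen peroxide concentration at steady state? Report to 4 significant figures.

Accumulation = in − out − consumed: V dC/dt = Q C_in − Q C − k V C.
At steady state: 0 = Q C_in − (Q + kV) C_ss, so C_ss = Q C_in/(Q + kV).
C_ss = 0.03943·5.128/(0.03943 + 0.06080·1.202) = 0.202197/0.112512 = 1.79712 mol/L.

1.797 mol/L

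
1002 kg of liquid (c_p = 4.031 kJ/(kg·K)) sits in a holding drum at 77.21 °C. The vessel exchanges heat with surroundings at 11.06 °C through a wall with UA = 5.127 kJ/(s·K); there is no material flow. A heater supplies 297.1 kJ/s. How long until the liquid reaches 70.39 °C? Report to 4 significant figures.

1403 s

Lumped-capacitance energy balance: M c_p dT/dt = UA(T_amb − T) + Q̇.
τ = M c_p/UA = 787.802 s; T_ss = T_amb + Q̇/UA = 11.06 + 297.1/5.127 = 69.0081 °C.
T(t) = T_ss + (T₀ − T_ss)e^(−t/τ); set T = 70.39:
t = −τ ln[(T − T_ss)/(T₀ − T_ss)] = −787.802 · ln(0.168484) = 1403.01 s.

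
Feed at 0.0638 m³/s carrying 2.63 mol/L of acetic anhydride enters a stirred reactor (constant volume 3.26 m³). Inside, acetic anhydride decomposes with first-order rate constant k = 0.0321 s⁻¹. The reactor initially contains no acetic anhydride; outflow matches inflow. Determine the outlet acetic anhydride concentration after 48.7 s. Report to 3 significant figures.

0.916 mol/L

Species balance: V dC/dt = Q C_in − Q C − k V C.
This is linear with rate a = Q/V + k = 0.051671 s⁻¹.
C_ss = Q C_in/(Q + kV) = 0.99613 mol/L; C(t) = C_ss + (C₀ − C_ss) e^(−a t).
C(48.7) = 0.99613 + (-0.99613)·e^(−0.051671·48.7) = 0.99613 + (-0.99613)·0.080753 = 0.91569 mol/L.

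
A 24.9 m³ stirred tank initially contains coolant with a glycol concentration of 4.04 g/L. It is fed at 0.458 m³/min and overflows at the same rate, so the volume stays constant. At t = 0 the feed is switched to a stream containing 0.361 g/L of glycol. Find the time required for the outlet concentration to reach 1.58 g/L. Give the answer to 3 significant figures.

Mass balance on the solute (V constant): V dC/dt = Q(C_in − C), so τ = V/Q = 54.367 min.
C(t) = C_in + (C₀ − C_in) e^(−t/τ). Set C = 1.58 and solve for t:
e^(−t/τ) = (C − C_in)/(C₀ − C_in) = (1.58 − 0.361)/(4.04 − 0.361) = 0.33134
t = −τ ln(…) = 54.367 × 1.1046 = 60.054 min.

60.1 min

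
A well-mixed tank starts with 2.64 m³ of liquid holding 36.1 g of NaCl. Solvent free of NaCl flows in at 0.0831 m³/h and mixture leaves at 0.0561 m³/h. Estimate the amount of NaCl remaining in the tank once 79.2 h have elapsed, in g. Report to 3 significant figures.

Total volume: dV/dt = Q_in − Q_out = 0.027000 m³/h, so V(t) = 2.64 + 0.027000 t and V(79.2) = 4.7784 m³.
Solute balance: dm/dt = 0 − Q_out C = −Q_out m/V(t).
Separate: dm/m = −Q_out dt/V(t) ⇒ ln(m/m₀) = −(Q_out/(Q_in−Q_out)) ln(V/V₀).
m = m₀ (V₀/V)^(Q_out/(Q_in−Q_out)) = 36.1 × (2.64/4.7784)^(2.0778) = 10.522 g.

10.5 g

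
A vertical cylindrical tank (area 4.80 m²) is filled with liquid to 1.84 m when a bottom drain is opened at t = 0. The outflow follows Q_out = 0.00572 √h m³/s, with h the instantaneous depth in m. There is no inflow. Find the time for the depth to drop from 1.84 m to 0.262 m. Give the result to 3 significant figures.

1420 s

A dh/dt = −Q_out = −0.00572 √h.
Separate and integrate: 2(√h − √h₀) = −(0.00572/A) t.
t = 2A(√h₀ − √h)/0.00572 = 2·4.80·(√1.84 − √0.262)/0.00572
  = 9.6000 × (1.3565 − 0.51186) / 0.00572 = 1417.5 s.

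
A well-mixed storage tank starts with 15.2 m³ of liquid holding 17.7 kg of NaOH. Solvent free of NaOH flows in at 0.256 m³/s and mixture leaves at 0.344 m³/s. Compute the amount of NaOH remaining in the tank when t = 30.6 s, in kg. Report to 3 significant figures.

Total volume: dV/dt = Q_in − Q_out = -0.088000 m³/s, so V(t) = 15.2 − 0.088000 t and V(30.6) = 12.507 m³.
Solute balance: dm/dt = 0 − Q_out C = −Q_out m/V(t).
Separate: dm/m = −Q_out dt/V(t) ⇒ ln(m/m₀) = −(Q_out/(Q_in−Q_out)) ln(V/V₀).
m = m₀ (V₀/V)^(Q_out/(Q_in−Q_out)) = 17.7 × (15.2/12.507)^(-3.9091) = 8.2592 kg.

8.26 kg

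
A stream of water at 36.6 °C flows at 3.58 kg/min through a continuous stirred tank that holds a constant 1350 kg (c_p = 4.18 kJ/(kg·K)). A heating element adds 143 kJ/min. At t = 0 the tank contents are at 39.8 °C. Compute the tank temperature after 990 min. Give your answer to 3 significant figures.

Unsteady energy balance on the tank contents: M c_p dT/dt = ṁ c_p (T_in − T) + 143.
Rearrange: dT/dt = (T_ss − T)/τ with τ = M/ṁ = 377.09 min and T_ss = T_in + Q̇/(ṁ c_p) = 46.156 °C.
T approaches T_ss exponentially: T(t) = T_ss + (T₀ − T_ss) e^(−t/τ).
T(990) = 46.156 + (-6.3560)·e^(−990/377.09) = 46.156 + (-6.3560)·0.072416 = 45.696 °C.

45.7 °C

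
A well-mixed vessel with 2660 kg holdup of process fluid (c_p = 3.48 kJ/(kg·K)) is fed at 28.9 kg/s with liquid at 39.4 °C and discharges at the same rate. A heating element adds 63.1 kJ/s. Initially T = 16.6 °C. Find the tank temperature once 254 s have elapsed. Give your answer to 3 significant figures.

M c_p dT/dt = ṁ c_p (T_in − T) + Q̇.
τ = M/ṁ = 92.042 s; T_ss = T_in + Q̇/(ṁ c_p) = 39.4 + 63.1/(28.9·3.48) = 40.027 °C.
Solution: T(t) = T_ss + (T₀ − T_ss) e^(−t/τ).
T(254) = 40.027 + (-23.427)·e^(−254/92.042) = 40.027 + (-23.427)·0.063316 = 38.544 °C.

38.5 °C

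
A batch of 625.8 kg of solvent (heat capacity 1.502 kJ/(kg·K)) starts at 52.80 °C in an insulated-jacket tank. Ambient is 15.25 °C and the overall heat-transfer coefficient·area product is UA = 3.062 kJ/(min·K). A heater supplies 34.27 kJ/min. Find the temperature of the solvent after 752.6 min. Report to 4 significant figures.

28.71 °C

M c_p dT/dt = −UA(T − T_amb) + Q̇.
dT/dt = (T_ss − T)/τ with T_ss = T_amb + Q̇/UA = 15.25 + 34.27/3.062 = 26.4420 °C, τ = M c_p/UA = 625.8·1.502/3.062 = 306.973 min.
Integrating: T(t) = T_ss + (T₀ − T_ss) e^(−t/τ).
T(752.6) = 26.4420 + (26.3580)·0.0861487 = 28.7127 °C.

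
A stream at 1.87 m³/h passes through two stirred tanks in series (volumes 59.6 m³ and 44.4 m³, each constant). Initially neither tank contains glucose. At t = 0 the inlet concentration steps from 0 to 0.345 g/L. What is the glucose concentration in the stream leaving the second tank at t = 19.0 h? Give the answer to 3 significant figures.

0.0524 g/L

Each tank obeys Vᵢ dCᵢ/dt = Q(Cᵢ₋₁ − Cᵢ), so τᵢ = Vᵢ/Q.
τ₁ = 59.6/1.87 = 31.872 h; τ₂ = 44.4/1.87 = 23.743 h.
Tank 1: C₁ = C_in(1 − e^(−t/τ₁)). Tank 2 (τ₁ ≠ τ₂): C₂ = C_in[1 − (τ₁ e^(−t/τ₁) − τ₂ e^(−t/τ₂))/(τ₁ − τ₂)].
At t = 19.0: e^(−t/τ₁) = 0.55093, e^(−t/τ₂) = 0.44923.
C₂ = 0.345·[1 − (31.872·0.55093 − 23.743·0.44923)/(8.1283)] = 0.345·0.15198 = 0.052432 g/L.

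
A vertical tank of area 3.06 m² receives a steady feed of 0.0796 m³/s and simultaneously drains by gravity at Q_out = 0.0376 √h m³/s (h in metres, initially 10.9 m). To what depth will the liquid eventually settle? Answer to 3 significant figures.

A dh/dt = Q_in − 0.0376 √h. Steady state requires inflow = outflow:
Q_in = 0.0376 √h_ss ⇒ √h_ss = 0.0796/0.0376 = 2.1170.
h_ss = 2.1170² = 4.4818 m. (Since h₀ = 10.9 m > h_ss, the level will fall toward this value.)

4.48 m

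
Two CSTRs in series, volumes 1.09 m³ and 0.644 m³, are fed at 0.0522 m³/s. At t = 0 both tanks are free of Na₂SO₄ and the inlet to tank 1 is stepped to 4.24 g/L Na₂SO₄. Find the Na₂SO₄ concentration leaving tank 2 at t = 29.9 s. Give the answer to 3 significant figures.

2.31 g/L

Time constants: τᵢ = Vᵢ/Q for each well-mixed tank.
τ₁ = 1.09/0.0522 = 20.881 s; τ₂ = 0.644/0.0522 = 12.337 s.
Solving the cascade with C₁(0)=C₂(0)=0 gives C₂(t) = C_in[1 − (τ₁ e^(−t/τ₁) − τ₂ e^(−t/τ₂))/(τ₁ − τ₂)].
At t = 29.9: e^(−t/τ₁) = 0.23885, e^(−t/τ₂) = 0.088605.
C₂ = 4.24·[1 − (20.881·0.23885 − 12.337·0.088605)/(8.5441)] = 4.24·0.54420 = 2.3074 g/L.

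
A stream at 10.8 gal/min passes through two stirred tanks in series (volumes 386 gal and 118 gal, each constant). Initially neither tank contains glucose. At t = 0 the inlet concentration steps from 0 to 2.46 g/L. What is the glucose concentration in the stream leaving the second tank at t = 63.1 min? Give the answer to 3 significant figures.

1.86 g/L

Species balance on tank i: dCᵢ/dt = (Cᵢ₋₁ − Cᵢ)/τᵢ with τᵢ = Vᵢ/Q.
τ₁ = 386/10.8 = 35.741 min; τ₂ = 118/10.8 = 10.926 min.
Tank 1: C₁ = C_in(1 − e^(−t/τ₁)). Tank 2 (τ₁ ≠ τ₂): C₂ = C_in[1 − (τ₁ e^(−t/τ₁) − τ₂ e^(−t/τ₂))/(τ₁ − τ₂)].
At t = 63.1: e^(−t/τ₁) = 0.17110, e^(−t/τ₂) = 0.0031034.
C₂ = 2.46·[1 − (35.741·0.17110 − 10.926·0.0031034)/(24.815)] = 2.46·0.75493 = 1.8571 g/L.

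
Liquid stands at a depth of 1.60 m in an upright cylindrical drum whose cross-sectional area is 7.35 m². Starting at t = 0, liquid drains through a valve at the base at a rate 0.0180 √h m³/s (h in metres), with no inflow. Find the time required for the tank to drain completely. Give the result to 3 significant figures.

A dh/dt = −Q_out = −0.0180 √h.
∫ h^(−1/2) dh = −(0.0180/A) ∫ dt, giving 2√h = 2√h₀ − (0.0180/A) t.
Set h = 0: 2√h₀ = (0.0180/A) t_empty ⇒ t_empty = 2A√h₀/0.0180.
t_empty = 2·7.35·√1.60/0.0180 = 14.700·1.2649/0.0180 = 1033.0 s.

1030 s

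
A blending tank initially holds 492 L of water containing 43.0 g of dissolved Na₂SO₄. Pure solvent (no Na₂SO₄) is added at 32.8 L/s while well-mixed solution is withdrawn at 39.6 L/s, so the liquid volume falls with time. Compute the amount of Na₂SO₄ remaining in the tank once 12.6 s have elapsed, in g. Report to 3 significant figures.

Let m(t) be the amount of Na₂SO₄. Volume: V(t) = V₀ + (Q_in − Q_out) t = 492 − 6.8000 t; V(12.6) = 406.32 L.
No Na₂SO₄ enters, so dm/dt = −Q_out · (m/V).
dm/m = −Q_out dt/(V₀ − 6.8000 t); integrating gives ln(m/m₀) = −(Q_out/(Q_in−Q_out)) ln(V/V₀).
m = m₀ (V₀/V)^(Q_out/(Q_in−Q_out)) = 43.0 × (492/406.32)^(-5.8235) = 14.111 g.

14.1 g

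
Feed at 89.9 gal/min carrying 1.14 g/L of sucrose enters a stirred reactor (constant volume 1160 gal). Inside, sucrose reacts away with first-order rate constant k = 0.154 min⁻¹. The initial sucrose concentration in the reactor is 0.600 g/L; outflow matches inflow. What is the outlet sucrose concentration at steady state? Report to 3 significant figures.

Species balance: V dC/dt = Q C_in − Q C − k V C.
Steady state (dC/dt = 0): C_ss = Q C_in/(Q + kV) = C_in/(1 + kV/Q).
C_ss = 89.9·1.14/(89.9 + 0.154·1160) = 102.49/268.54 = 0.38164 g/L.

0.382 g/L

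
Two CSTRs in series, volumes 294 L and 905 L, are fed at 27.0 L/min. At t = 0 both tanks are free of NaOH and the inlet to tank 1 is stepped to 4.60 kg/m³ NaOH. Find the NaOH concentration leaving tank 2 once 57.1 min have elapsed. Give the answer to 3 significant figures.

Species balance on tank i: dCᵢ/dt = (Cᵢ₋₁ − Cᵢ)/τᵢ with τᵢ = Vᵢ/Q.
τ₁ = 294/27.0 = 10.889 min; τ₂ = 905/27.0 = 33.519 min.
Solving the cascade with C₁(0)=C₂(0)=0 gives C₂(t) = C_in[1 − (τ₁ e^(−t/τ₁) − τ₂ e^(−t/τ₂))/(τ₁ − τ₂)].
At t = 57.1: e^(−t/τ₁) = 0.0052797, e^(−t/τ₂) = 0.18204.
C₂ = 4.60·[1 − (10.889·0.0052797 − 33.519·0.18204)/(-22.630)] = 4.60·0.73291 = 3.3714 kg/m³.

3.37 kg/m³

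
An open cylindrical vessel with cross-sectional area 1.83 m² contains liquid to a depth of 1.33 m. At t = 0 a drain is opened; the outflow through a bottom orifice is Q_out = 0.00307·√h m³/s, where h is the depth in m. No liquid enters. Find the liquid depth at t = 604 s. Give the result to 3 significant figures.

With no inflow, A dh/dt = −0.00307 √h.
Separate and integrate: 2(√h − √h₀) = −(0.00307/A) t.
√h = √1.33 − 0.00307·604/(2·1.83) = 1.1533 − 0.50663 = 0.64662.
h = 0.64662² = 0.41812 m.

0.418 m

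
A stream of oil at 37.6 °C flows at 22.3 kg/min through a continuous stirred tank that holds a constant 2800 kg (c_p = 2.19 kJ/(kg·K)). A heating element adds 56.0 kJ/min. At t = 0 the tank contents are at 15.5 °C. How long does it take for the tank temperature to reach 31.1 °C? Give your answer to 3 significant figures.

Energy balance: M c_p dT/dt = ṁ c_p (T_in − T) + 56.0.
τ = M/ṁ = 125.56 min; T_ss = T_in + Q̇/(ṁ c_p) = 38.747 °C.
T(t) = T_ss + (T₀ − T_ss) e^(−t/τ). Set T = 31.1:
e^(−t/τ) = (31.1 − 38.747)/(15.5 − 38.747) = 0.32894
t = −125.56 · ln(0.32894) = 139.61 min.

140 min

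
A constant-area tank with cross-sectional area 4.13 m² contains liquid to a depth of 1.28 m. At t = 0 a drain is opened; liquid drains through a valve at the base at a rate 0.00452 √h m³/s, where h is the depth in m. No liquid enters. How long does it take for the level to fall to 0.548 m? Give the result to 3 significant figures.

715 s

A dh/dt = −Q_out = −0.00452 √h.
Separate and integrate: 2(√h − √h₀) = −(0.00452/A) t.
t = 2A(√h₀ − √h)/0.00452 = 2·4.13·(√1.28 − √0.548)/0.00452
  = 8.2600 × (1.1314 − 0.74027) / 0.00452 = 714.71 s.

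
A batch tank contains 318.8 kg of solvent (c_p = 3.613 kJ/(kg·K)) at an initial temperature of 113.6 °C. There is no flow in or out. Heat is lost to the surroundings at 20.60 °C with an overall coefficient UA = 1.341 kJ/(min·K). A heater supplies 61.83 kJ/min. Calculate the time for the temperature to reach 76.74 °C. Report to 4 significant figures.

1324 min

Lumped-capacitance energy balance: M c_p dT/dt = UA(T_amb − T) + Q̇.
τ = M c_p/UA = 858.929 min; T_ss = T_amb + Q̇/UA = 20.60 + 61.83/1.341 = 66.7074 °C.
T(t) = T_ss + (T₀ − T_ss)e^(−t/τ); set T = 76.74:
t = −τ ln[(T − T_ss)/(T₀ − T_ss)] = −858.929 · ln(0.213949) = 1324.49 min.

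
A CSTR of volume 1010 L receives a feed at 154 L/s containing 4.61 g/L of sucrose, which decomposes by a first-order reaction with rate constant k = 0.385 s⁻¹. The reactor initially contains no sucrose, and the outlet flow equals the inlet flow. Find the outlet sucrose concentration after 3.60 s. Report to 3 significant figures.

Species balance: V dC/dt = Q C_in − Q C − k V C.
dC/dt = (Q/V) C_in − (Q/V + k) C; effective rate a = Q/V + k = 0.15248 + 0.385 = 0.53748 s⁻¹.
C_ss = Q C_in/(Q + kV) = 1.3078 g/L; C(t) = C_ss + (C₀ − C_ss) e^(−a t).
C(3.60) = 1.3078 + (-1.3078)·e^(−0.53748·3.60) = 1.3078 + (-1.3078)·0.14444 = 1.1189 g/L.

1.12 g/L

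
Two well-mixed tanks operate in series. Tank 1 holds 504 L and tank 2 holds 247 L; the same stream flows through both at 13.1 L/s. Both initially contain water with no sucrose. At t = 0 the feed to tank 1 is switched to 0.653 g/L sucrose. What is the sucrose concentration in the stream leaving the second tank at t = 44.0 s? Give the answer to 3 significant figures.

Each tank obeys Vᵢ dCᵢ/dt = Q(Cᵢ₋₁ − Cᵢ), so τᵢ = Vᵢ/Q.
τ₁ = 504/13.1 = 38.473 s; τ₂ = 247/13.1 = 18.855 s.
Solving the cascade with C₁(0)=C₂(0)=0 gives C₂(t) = C_in[1 − (τ₁ e^(−t/τ₁) − τ₂ e^(−t/τ₂))/(τ₁ − τ₂)].
At t = 44.0: e^(−t/τ₁) = 0.31865, e^(−t/τ₂) = 0.096946.
C₂ = 0.653·[1 − (38.473·0.31865 − 18.855·0.096946)/(19.618)] = 0.653·0.46827 = 0.30578 g/L.

0.306 g/L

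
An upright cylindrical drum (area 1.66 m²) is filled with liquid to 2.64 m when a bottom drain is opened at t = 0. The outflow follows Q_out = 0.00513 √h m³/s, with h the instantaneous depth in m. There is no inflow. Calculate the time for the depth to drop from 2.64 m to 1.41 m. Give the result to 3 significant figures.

283 s

A dh/dt = −Q_out = −0.00513 √h.
Separate and integrate: 2(√h − √h₀) = −(0.00513/A) t.
t = 2A(√h₀ − √h)/0.00513 = 2·1.66·(√2.64 − √1.41)/0.00513
  = 3.3200 × (1.6248 − 1.1874) / 0.00513 = 283.06 s.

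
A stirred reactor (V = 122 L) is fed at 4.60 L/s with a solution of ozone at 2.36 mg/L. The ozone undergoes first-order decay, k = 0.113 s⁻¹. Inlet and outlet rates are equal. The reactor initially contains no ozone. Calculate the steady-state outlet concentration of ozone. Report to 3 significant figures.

0.590 mg/L

Species balance: V dC/dt = Q C_in − Q C − k V C.
Steady state (dC/dt = 0): C_ss = Q C_in/(Q + kV) = C_in/(1 + kV/Q).
C_ss = 4.60·2.36/(4.60 + 0.113·122) = 10.856/18.386 = 0.59045 mg/L.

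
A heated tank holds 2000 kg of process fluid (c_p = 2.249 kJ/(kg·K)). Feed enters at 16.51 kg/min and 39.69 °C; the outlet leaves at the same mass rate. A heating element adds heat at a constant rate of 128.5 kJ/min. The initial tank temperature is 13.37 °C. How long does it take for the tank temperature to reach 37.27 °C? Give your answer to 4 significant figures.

196.5 min

Energy balance: M c_p dT/dt = ṁ c_p (T_in − T) + 128.5.
τ = M/ṁ = 121.139 min; T_ss = T_in + Q̇/(ṁ c_p) = 43.1507 °C.
T(t) = T_ss + (T₀ − T_ss) e^(−t/τ). Set T = 37.27:
e^(−t/τ) = (37.27 − 43.1507)/(13.37 − 43.1507) = 0.197467
t = −121.139 · ln(0.197467) = 196.509 min.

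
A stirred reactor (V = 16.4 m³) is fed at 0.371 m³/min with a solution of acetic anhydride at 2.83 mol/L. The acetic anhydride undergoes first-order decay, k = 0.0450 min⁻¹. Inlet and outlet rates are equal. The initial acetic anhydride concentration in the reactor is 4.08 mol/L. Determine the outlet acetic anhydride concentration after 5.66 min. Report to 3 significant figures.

V dC/dt = Q(C_in − C) − k V C.
This is linear with rate a = Q/V + k = 0.067622 min⁻¹.
C_ss = Q C_in/(Q + kV) = 0.94674 mol/L; C(t) = C_ss + (C₀ − C_ss) e^(−a t).
C(5.66) = 0.94674 + (3.1333)·e^(−0.067622·5.66) = 0.94674 + (3.1333)·0.68199 = 3.0836 mol/L.

3.08 mol/L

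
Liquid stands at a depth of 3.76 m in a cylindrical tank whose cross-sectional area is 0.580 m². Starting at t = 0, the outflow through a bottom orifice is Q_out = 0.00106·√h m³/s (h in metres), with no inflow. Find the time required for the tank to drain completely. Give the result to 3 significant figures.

2120 s

With no inflow, A dh/dt = −0.00106 √h.
This is separable: 2 d(√h)/dt = −0.00106/A, so √h = √h₀ − (0.00106/(2A)) t.
Set h = 0: 2√h₀ = (0.00106/A) t_empty ⇒ t_empty = 2A√h₀/0.00106.
t_empty = 2·0.580·√3.76/0.00106 = 1.1600·1.9391/0.00106 = 2122.0 s.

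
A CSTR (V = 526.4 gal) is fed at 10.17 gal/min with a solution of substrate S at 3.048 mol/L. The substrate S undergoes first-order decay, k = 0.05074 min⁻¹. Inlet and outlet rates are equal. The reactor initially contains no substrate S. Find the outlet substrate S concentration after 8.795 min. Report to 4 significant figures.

Species balance: V dC/dt = Q C_in − Q C − k V C.
dC/dt = (Q/V) C_in − (Q/V + k) C; effective rate a = Q/V + k = 0.0193199 + 0.05074 = 0.0700599 min⁻¹.
C_ss = Q C_in/(Q + kV) = 0.840525 mol/L; C(t) = C_ss + (C₀ − C_ss) e^(−a t).
C(8.795) = 0.840525 + (-0.840525)·e^(−0.0700599·8.795) = 0.840525 + (-0.840525)·0.540005 = 0.386637 mol/L.

0.3866 mol/L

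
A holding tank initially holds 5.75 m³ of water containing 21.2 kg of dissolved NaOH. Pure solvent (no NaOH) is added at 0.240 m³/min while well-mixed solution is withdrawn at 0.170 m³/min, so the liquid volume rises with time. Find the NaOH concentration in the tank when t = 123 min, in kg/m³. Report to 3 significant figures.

Let m(t) be the amount of NaOH. Volume: V(t) = V₀ + (Q_in − Q_out) t = 5.75 + 0.070000 t; V(123) = 14.360 m³.
Solute balance: dm/dt = 0 − Q_out C = −Q_out m/V(t).
Separate: dm/m = −Q_out dt/V(t) ⇒ ln(m/m₀) = −(Q_out/(Q_in−Q_out)) ln(V/V₀).
m = m₀ (V₀/V)^(Q_out/(Q_in−Q_out)) = 21.2 × (5.75/14.360)^(2.4286) = 2.2962 kg.
C = m/V = 2.2962/14.360 = 0.15990 kg/m³.

0.160 kg/m³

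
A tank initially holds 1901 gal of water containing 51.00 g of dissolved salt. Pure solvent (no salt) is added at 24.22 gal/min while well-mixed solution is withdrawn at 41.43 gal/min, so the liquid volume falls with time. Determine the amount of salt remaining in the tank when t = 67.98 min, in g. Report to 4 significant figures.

Total volume: dV/dt = Q_in − Q_out = -17.2100 gal/min, so V(t) = 1901 − 17.2100 t and V(67.98) = 731.064 gal.
Solute balance: dm/dt = 0 − Q_out C = −Q_out m/V(t).
dm/m = −Q_out dt/(V₀ − 17.2100 t); integrating gives ln(m/m₀) = −(Q_out/(Q_in−Q_out)) ln(V/V₀).
m = m₀ (V₀/V)^(Q_out/(Q_in−Q_out)) = 51.00 × (1901/731.064)^(-2.40732) = 5.11055 g.

5.111 g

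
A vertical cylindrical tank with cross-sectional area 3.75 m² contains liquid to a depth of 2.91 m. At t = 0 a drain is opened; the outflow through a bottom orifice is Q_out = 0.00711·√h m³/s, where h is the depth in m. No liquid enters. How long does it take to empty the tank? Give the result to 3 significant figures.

Volume balance on the tank: A dh/dt = −0.00711 √h.
Separate and integrate: 2(√h − √h₀) = −(0.00711/A) t.
Set h = 0: 2√h₀ = (0.00711/A) t_empty ⇒ t_empty = 2A√h₀/0.00711.
t_empty = 2·3.75·√2.91/0.00711 = 7.5000·1.7059/0.00711 = 1799.4 s.

1800 s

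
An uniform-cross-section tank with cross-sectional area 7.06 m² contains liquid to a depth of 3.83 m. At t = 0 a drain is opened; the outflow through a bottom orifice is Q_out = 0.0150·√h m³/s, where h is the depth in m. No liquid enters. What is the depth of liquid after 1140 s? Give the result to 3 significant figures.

0.557 m

With no inflow, A dh/dt = −0.0150 √h.
∫ h^(−1/2) dh = −(0.0150/A) ∫ dt, giving 2√h = 2√h₀ − (0.0150/A) t.
√h = √3.83 − 0.0150·1140/(2·7.06) = 1.9570 − 1.2110 = 0.74599.
h = 0.74599² = 0.55650 m.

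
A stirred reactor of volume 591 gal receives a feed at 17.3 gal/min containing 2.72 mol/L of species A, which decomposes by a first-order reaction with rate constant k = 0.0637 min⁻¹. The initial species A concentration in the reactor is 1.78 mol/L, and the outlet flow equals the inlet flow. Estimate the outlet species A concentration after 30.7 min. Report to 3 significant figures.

0.910 mol/L

Species balance: V dC/dt = Q C_in − Q C − k V C.
dC/dt = (Q/V) C_in − (Q/V + k) C; effective rate a = Q/V + k = 0.029272 + 0.0637 = 0.092972 min⁻¹.
C_ss = Q C_in/(Q + kV) = 0.85639 mol/L; C(t) = C_ss + (C₀ − C_ss) e^(−a t).
C(30.7) = 0.85639 + (0.92361)·e^(−0.092972·30.7) = 0.85639 + (0.92361)·0.057599 = 0.90959 mol/L.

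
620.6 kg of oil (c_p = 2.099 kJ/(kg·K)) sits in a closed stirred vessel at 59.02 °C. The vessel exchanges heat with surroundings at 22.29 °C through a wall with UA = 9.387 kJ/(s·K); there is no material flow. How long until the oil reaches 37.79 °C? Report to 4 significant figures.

Lumped-capacitance energy balance: M c_p dT/dt = UA(T_amb − T).
τ = M c_p/UA = 138.771 s; T_ss = T_amb = 22.2900 °C.
T(t) = T_ss + (T₀ − T_ss)e^(−t/τ); set T = 37.79:
t = −τ ln[(T − T_ss)/(T₀ − T_ss)] = −138.771 · ln(0.421998) = 119.725 s.

119.7 s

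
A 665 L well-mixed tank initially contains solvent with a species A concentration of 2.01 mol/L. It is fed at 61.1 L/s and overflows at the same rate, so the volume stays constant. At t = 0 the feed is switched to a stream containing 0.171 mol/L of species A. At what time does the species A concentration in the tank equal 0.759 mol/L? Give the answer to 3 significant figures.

12.4 s

Accumulation = in − out for the solute gives V dC/dt = Q(C_in − C), so τ = V/Q = 10.884 s.
C(t) = C_in + (C₀ − C_in) e^(−t/τ). Set C = 0.759 and solve for t:
e^(−t/τ) = (C − C_in)/(C₀ − C_in) = (0.759 − 0.171)/(2.01 − 0.171) = 0.31974
t = −τ ln(…) = 10.884 × 1.1403 = 12.410 s.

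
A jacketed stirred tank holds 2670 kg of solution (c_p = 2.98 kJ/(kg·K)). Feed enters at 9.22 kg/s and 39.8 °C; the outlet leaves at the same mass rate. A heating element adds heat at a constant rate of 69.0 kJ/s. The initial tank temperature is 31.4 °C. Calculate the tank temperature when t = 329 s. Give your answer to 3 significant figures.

First-law balance (no shaft work): M c_p dT/dt = ṁ c_p (T_in − T) + 69.0.
Rearrange: dT/dt = (T_ss − T)/τ with τ = M/ṁ = 289.59 s and T_ss = T_in + Q̇/(ṁ c_p) = 42.311 °C.
Solution: T(t) = T_ss + (T₀ − T_ss) e^(−t/τ).
T(329) = 42.311 + (-10.911)·e^(−329/289.59) = 42.311 + (-10.911)·0.32107 = 38.808 °C.

38.8 °C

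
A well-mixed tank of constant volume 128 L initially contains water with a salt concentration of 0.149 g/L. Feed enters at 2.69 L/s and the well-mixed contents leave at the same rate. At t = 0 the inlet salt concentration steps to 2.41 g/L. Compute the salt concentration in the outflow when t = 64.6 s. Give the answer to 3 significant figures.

Species balance on the tank: V dC/dt = Q(C_in − C).
Time constant τ = V/Q = 128/2.69 = 47.584 s.
C approaches C_in exponentially: C(t) = C_in + (C₀ − C_in) e^(−t/τ).
C(64.6) = 2.41 + (0.149 − 2.41)·e^(−64.6/47.584) = 2.41 + (-2.2610)·0.25728 = 1.8283 g/L.

1.83 g/L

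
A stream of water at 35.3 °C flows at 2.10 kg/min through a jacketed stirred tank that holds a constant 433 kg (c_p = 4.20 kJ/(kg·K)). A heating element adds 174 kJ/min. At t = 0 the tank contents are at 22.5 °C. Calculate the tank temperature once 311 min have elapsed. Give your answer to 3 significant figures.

M c_p dT/dt = ṁ c_p (T_in − T) + Q̇.
Rearrange: dT/dt = (T_ss − T)/τ with τ = M/ṁ = 206.19 min and T_ss = T_in + Q̇/(ṁ c_p) = 55.028 °C.
Solution: T(t) = T_ss + (T₀ − T_ss) e^(−t/τ).
T(311) = 55.028 + (-32.528)·e^(−311/206.19) = 55.028 + (-32.528)·0.22128 = 47.830 °C.

47.8 °C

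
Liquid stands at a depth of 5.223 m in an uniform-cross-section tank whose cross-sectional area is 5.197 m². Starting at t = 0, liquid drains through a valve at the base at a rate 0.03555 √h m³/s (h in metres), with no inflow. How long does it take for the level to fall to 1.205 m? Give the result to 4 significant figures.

A dh/dt = −Q_out = −0.03555 √h.
Separate and integrate: 2(√h − √h₀) = −(0.03555/A) t.
t = 2A(√h₀ − √h)/0.03555 = 2·5.197·(√5.223 − √1.205)/0.03555
  = 10.3940 × (2.28539 − 1.09772) / 0.03555 = 347.245 s.

347.2 s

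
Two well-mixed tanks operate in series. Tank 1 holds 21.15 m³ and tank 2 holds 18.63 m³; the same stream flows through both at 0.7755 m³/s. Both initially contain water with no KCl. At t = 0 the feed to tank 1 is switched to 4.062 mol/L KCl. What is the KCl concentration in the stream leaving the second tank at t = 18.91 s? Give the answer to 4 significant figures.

0.6875 mol/L

Each tank obeys Vᵢ dCᵢ/dt = Q(Cᵢ₋₁ − Cᵢ), so τᵢ = Vᵢ/Q.
τ₁ = 21.15/0.7755 = 27.2727 s; τ₂ = 18.63/0.7755 = 24.0232 s.
Solving the cascade with C₁(0)=C₂(0)=0 gives C₂(t) = C_in[1 − (τ₁ e^(−t/τ₁) − τ₂ e^(−t/τ₂))/(τ₁ − τ₂)].
At t = 18.91: e^(−t/τ₁) = 0.499890, e^(−t/τ₂) = 0.455138.
C₂ = 4.062·[1 − (27.2727·0.499890 − 24.0232·0.455138)/(3.24952)] = 4.062·0.169260 = 0.687534 mol/L.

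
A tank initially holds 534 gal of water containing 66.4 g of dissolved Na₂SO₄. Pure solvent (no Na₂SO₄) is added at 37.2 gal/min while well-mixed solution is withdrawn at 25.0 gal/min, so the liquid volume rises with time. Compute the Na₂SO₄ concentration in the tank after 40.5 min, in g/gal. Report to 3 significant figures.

0.0169 g/gal

Let m(t) be the amount of Na₂SO₄. Volume: V(t) = V₀ + (Q_in − Q_out) t = 534 + 12.200 t; V(40.5) = 1028.1 gal.
Species balance (pure solvent in): dm/dt = −Q_out · m/V(t).
dm/m = −Q_out dt/(V₀ + 12.200 t); integrating gives ln(m/m₀) = −(Q_out/(Q_in−Q_out)) ln(V/V₀).
m = m₀ (V₀/V)^(Q_out/(Q_in−Q_out)) = 66.4 × (534/1028.1)^(2.0492) = 17.346 g.
C = m/V = 17.346/1028.1 = 0.016871 g/gal.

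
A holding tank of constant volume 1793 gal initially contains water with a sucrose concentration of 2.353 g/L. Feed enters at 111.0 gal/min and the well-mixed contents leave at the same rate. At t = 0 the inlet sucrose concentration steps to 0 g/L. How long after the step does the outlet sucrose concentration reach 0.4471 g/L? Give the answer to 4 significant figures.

Species balance: V dC/dt = Q(C_in − C) ⇒ τ = V/Q = 16.1532 min.
C(t) = C_in + (C₀ − C_in) e^(−t/τ). Set C = 0.4471 and solve for t:
e^(−t/τ) = (C − C_in)/(C₀ − C_in) = (0.4471 − 0)/(2.353 − 0) = 0.190013
t = −τ ln(…) = 16.1532 × 1.66066 = 26.8250 min.

26.82 min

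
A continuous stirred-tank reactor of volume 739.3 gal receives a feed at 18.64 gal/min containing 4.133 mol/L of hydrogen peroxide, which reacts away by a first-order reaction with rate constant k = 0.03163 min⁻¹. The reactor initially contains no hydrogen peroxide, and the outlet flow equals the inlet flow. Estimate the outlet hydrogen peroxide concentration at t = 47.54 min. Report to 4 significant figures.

1.710 mol/L

Accumulation = in − out − consumed: V dC/dt = Q C_in − Q C − k V C.
This is linear with rate a = Q/V + k = 0.0568430 min⁻¹.
C_ss = Q C_in/(Q + kV) = 1.83321 mol/L; C(t) = C_ss + (C₀ − C_ss) e^(−a t).
C(47.54) = 1.83321 + (-1.83321)·e^(−0.0568430·47.54) = 1.83321 + (-1.83321)·0.0670499 = 1.71030 mol/L.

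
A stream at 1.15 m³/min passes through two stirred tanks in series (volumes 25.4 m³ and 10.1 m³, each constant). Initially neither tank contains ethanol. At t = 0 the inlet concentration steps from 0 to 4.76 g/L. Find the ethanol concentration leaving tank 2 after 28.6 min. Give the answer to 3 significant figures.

2.72 g/L

Each tank obeys Vᵢ dCᵢ/dt = Q(Cᵢ₋₁ − Cᵢ), so τᵢ = Vᵢ/Q.
τ₁ = 25.4/1.15 = 22.087 min; τ₂ = 10.1/1.15 = 8.7826 min.
Tank 1: C₁ = C_in(1 − e^(−t/τ₁)). Tank 2 (τ₁ ≠ τ₂): C₂ = C_in[1 − (τ₁ e^(−t/τ₁) − τ₂ e^(−t/τ₂))/(τ₁ − τ₂)].
At t = 28.6: e^(−t/τ₁) = 0.27393, e^(−t/τ₂) = 0.038525.
C₂ = 4.76·[1 − (22.087·0.27393 − 8.7826·0.038525)/(13.304)] = 4.76·0.57067 = 2.7164 g/L.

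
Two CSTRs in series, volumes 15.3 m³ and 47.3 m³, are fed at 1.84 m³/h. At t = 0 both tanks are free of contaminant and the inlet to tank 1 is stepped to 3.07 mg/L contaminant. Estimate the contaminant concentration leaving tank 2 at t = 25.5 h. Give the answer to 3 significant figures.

Time constants: τᵢ = Vᵢ/Q for each well-mixed tank.
τ₁ = 15.3/1.84 = 8.3152 h; τ₂ = 47.3/1.84 = 25.707 h.
Solving the cascade with C₁(0)=C₂(0)=0 gives C₂(t) = C_in[1 − (τ₁ e^(−t/τ₁) − τ₂ e^(−t/τ₂))/(τ₁ − τ₂)].
At t = 25.5: e^(−t/τ₁) = 0.046576, e^(−t/τ₂) = 0.37085.
C₂ = 3.07·[1 − (8.3152·0.046576 − 25.707·0.37085)/(-17.391)] = 3.07·0.47411 = 1.4555 mg/L.

1.46 mg/L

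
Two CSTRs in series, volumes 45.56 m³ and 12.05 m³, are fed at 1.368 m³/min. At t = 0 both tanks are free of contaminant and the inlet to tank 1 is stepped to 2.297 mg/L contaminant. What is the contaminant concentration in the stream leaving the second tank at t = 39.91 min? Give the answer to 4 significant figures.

Species balance on tank i: dCᵢ/dt = (Cᵢ₋₁ − Cᵢ)/τᵢ with τᵢ = Vᵢ/Q.
τ₁ = 45.56/1.368 = 33.3041 min; τ₂ = 12.05/1.368 = 8.80848 min.
Tank 1: C₁ = C_in(1 − e^(−t/τ₁)). Tank 2 (τ₁ ≠ τ₂): C₂ = C_in[1 − (τ₁ e^(−t/τ₁) − τ₂ e^(−t/τ₂))/(τ₁ − τ₂)].
At t = 39.91: e^(−t/τ₁) = 0.301691, e^(−t/τ₂) = 0.0107714.
C₂ = 2.297·[1 − (33.3041·0.301691 − 8.80848·0.0107714)/(24.4956)] = 2.297·0.593696 = 1.36372 mg/L.

1.364 mg/L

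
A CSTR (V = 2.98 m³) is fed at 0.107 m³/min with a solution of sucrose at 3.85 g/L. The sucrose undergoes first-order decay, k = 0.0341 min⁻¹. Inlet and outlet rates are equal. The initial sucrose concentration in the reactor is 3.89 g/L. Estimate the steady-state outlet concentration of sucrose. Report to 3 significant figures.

Species balance: V dC/dt = Q C_in − Q C − k V C.
At steady state: 0 = Q C_in − (Q + kV) C_ss, so C_ss = Q C_in/(Q + kV).
C_ss = 0.107·3.85/(0.107 + 0.0341·2.98) = 0.41195/0.20862 = 1.9747 g/L.

1.97 g/L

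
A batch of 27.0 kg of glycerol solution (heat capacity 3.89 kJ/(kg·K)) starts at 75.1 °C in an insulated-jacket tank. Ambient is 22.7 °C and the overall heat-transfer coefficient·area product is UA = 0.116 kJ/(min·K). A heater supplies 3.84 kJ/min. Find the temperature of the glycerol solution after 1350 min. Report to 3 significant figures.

60.1 °C

Lumped-capacitance energy balance: M c_p dT/dt = UA(T_amb − T) + Q̇.
dT/dt = (T_ss − T)/τ with T_ss = T_amb + Q̇/UA = 22.7 + 3.84/0.116 = 55.803 °C, τ = M c_p/UA = 27.0·3.89/0.116 = 905.43 min.
Solution: T(t) = T_ss + (T₀ − T_ss) e^(−t/τ).
T(1350) = 55.803 + (19.297)·0.22515 = 60.148 °C.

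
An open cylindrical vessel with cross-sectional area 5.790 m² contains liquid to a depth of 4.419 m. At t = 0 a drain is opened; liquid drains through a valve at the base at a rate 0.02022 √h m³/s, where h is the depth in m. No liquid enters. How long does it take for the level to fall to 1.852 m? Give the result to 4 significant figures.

424.5 s

Accumulation of liquid (constant cross-section A): A dh/dt = −0.02022 √h.
Separate and integrate: 2(√h − √h₀) = −(0.02022/A) t.
t = 2A(√h₀ − √h)/0.02022 = 2·5.790·(√4.419 − √1.852)/0.02022
  = 11.5800 × (2.10214 − 1.36088) / 0.02022 = 424.520 s.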